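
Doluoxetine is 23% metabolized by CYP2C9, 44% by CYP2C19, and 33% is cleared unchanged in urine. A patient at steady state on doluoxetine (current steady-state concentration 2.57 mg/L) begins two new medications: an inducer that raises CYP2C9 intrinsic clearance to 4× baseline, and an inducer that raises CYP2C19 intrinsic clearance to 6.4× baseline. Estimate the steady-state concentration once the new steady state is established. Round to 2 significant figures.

The CYP2C9 pathway (23% of clearance) increases to 4× activity: 0.23 × 4 = 0.92.
The CYP2C19 pathway (44% of clearance) rises to 6.4× activity: 0.44 × 6.4 = 2.816.
The remaining 33% of clearance is unaffected.
Relative clearance = 0.92 + 2.816 + 0.33 = 4.066.
Dividing the baseline by the relative clearance: 2.57 / 4.066 = 0.63 mg/L.

0.63 mg/L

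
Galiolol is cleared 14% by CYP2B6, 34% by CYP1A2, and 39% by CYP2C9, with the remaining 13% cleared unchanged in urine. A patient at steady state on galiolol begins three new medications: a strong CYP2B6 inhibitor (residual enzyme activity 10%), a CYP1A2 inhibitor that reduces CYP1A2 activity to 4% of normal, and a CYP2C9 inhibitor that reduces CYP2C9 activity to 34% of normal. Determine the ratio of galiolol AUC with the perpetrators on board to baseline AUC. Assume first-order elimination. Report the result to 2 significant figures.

3.4

CYP2B6: 0.14 × 0.1 = 0.014
CYP1A2: 0.34 × 0.04 = 0.0136
CYP2C9: 0.39 × 0.34 = 0.1326
Other: 0.13 (unchanged)
New clearance relative to baseline: 0.014 + 0.0136 + 0.1326 + 0.13 = 0.2902.
Because AUC varies inversely with clearance, the combined effect is 1 / 0.2902 = 3.4.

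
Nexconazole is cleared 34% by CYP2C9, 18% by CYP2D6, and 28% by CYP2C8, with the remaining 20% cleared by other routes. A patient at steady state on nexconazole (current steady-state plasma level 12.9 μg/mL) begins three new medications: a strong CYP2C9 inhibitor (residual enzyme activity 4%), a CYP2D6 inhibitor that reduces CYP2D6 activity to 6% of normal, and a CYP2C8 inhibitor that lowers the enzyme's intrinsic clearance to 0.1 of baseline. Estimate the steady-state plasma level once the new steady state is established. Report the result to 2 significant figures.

51 μg/mL

The CYP2C9 pathway (34% of clearance) falls to 0.04× activity: 0.34 × 0.04 = 0.0136.
The CYP2D6 pathway (18% of clearance) is reduced to 0.06× activity: 0.18 × 0.06 = 0.0108.
The CYP2C8 pathway (28% of clearance) falls to 0.1× activity: 0.28 × 0.1 = 0.028.
The remaining 20% of clearance is unaffected.
CL_new/CL_old = 0.0136 + 0.0108 + 0.028 + 0.2 = 0.2524.
New steady-state plasma level = 12.9 / 0.2524 = 51 μg/mL (concentration scales inversely with clearance).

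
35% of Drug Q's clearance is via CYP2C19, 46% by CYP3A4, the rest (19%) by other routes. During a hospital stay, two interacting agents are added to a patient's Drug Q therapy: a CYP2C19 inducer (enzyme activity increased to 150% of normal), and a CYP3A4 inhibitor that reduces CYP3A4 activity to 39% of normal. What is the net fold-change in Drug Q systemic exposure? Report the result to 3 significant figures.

CYP2C19: 0.35 × 1.5 = 0.525
CYP3A4: 0.46 × 0.39 = 0.1794
Other: 0.19 (unchanged)
CL_new/CL_old = 0.525 + 0.1794 + 0.19 = 0.8944.
Net systemic exposure ratio = 1 / 0.8944 = 1.12.

1.12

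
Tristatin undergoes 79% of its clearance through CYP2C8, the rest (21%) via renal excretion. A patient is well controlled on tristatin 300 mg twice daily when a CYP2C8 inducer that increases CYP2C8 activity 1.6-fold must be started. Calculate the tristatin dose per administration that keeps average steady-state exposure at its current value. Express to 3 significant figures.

442 mg

CYP2C8: 0.79 × 1.6 = 1.264
Other: 0.21 (unchanged)
CL_new/CL_old = 1.264 + 0.21 = 1.474.
Css,avg = (dose rate)/CL, so holding Css fixed requires dose ∝ CL: 300 × 1.474 = 442 mg.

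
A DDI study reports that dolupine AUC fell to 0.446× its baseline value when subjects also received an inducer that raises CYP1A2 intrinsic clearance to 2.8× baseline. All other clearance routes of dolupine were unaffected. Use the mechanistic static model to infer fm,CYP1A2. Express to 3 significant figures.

CL'/CL = 1 / 0.446 = 2.242
2.8·fm + (1 − fm) = 2.242
fm = (2.242 − 1) / (2.8 − 1) = 0.690

0.690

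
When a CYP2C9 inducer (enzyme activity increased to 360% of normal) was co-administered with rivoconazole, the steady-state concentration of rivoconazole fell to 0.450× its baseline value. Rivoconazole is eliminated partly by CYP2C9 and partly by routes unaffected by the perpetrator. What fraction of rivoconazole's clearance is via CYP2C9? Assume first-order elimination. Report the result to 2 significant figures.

CL'/CL = 1 / 0.450 = 2.222
3.6·fm + (1 − fm) = 2.222
fm = (2.222 − 1) / (3.6 − 1) = 0.47

0.47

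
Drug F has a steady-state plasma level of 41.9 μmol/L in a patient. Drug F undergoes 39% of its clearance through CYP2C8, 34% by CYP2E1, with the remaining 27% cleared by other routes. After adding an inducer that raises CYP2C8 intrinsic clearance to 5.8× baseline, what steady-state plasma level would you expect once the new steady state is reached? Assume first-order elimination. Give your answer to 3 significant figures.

14.6 μmol/L

The CYP2C8 pathway (39% of clearance) increases to 5.8× activity: 0.39 × 5.8 = 2.262.
CYP2E1 (34%) and the residual 27% are unaffected.
Relative clearance = 2.262 + 0.34 + 0.27 = 2.872.
With dosing unchanged, steady-state plasma level scales as 1/CL: 41.9 / 2.872 = 14.6 μmol/L.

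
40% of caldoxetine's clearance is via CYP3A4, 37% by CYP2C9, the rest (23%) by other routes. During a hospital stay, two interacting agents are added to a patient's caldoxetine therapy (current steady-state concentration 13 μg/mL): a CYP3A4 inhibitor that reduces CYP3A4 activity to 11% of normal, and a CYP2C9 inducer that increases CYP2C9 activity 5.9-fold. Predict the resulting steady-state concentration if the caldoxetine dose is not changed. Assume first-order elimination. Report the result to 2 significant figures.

5.3 μg/mL

The CYP3A4 pathway (40% of clearance) drops to 0.11× activity: 0.4 × 0.11 = 0.044.
The CYP2C9 pathway (37% of clearance) increases to 5.9× activity: 0.37 × 5.9 = 2.183.
Non-CYP routes (23%) are unchanged.
CL_new/CL_old = 0.044 + 2.183 + 0.23 = 2.457.
Dividing the baseline by the relative clearance: 13 / 2.457 = 5.3 μg/mL.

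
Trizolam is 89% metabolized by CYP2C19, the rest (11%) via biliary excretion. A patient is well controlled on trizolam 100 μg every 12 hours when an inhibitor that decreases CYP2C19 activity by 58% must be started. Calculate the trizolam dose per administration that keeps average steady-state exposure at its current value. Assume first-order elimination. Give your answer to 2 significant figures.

The CYP2C19 pathway (89% of clearance) drops to 0.42× activity: 0.89 × 0.42 = 0.3738.
The remaining 11% of clearance is unaffected.
Relative clearance = 0.3738 + 0.11 = 0.4838.
To maintain the same steady-state level, dose must scale with clearance: new dose = 100 × 0.4838 = 48 μg.

48 μg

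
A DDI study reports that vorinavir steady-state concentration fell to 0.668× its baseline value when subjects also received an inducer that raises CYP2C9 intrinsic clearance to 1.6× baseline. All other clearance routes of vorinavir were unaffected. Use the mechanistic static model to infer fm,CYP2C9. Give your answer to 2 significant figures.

0.83

CL'/CL = 1 / 0.668 = 1.497
1.6·fm + (1 − fm) = 1.497
fm = (1.497 − 1) / (1.6 − 1) = 0.83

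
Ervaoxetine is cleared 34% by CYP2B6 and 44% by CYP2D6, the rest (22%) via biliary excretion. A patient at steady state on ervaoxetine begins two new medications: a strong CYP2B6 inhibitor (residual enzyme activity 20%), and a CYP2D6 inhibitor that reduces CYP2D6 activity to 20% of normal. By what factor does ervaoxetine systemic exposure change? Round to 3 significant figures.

2.66

CYP2B6: 0.34 × 0.2 = 0.068
CYP2D6: 0.44 × 0.2 = 0.088
Other: 0.22 (unchanged)
CL_new/CL_old = 0.068 + 0.088 + 0.22 = 0.376.
Systemic exposure ∝ 1/CL: fold-change = 1 / 0.376 = 2.66.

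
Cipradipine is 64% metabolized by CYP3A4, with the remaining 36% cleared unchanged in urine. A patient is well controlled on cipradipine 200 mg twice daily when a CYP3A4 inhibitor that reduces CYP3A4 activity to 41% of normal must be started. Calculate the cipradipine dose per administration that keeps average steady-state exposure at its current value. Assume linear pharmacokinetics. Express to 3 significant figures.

CYP3A4: 0.64 × 0.41 = 0.2624
Other: 0.36 (unchanged)
Relative clearance = 0.2624 + 0.36 = 0.6224.
To maintain the same steady-state level, dose must scale with clearance: new dose = 200 × 0.6224 = 124 mg.

124 mg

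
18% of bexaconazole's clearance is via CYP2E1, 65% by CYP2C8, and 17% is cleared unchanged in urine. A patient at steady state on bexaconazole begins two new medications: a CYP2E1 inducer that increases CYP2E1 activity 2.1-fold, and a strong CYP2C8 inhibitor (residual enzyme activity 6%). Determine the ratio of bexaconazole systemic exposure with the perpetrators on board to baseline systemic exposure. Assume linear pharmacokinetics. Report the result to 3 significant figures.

The CYP2E1 pathway (18% of clearance) increases to 2.1× activity: 0.18 × 2.1 = 0.378.
The CYP2C8 pathway (65% of clearance) falls to 0.06× activity: 0.65 × 0.06 = 0.039.
The remaining 17% of clearance is unaffected.
New clearance relative to baseline: 0.378 + 0.039 + 0.17 = 0.587.
Because systemic exposure varies inversely with clearance, the combined effect is 1 / 0.587 = 1.70.

1.70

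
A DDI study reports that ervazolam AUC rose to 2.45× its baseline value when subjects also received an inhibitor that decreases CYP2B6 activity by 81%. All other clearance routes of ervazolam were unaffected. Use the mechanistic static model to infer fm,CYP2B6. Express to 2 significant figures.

Let fm be the CYP2B6 fraction. New clearance relative to baseline = fm × 0.19 + (1 − fm).
AUC ratio = 1 / (new CL fraction), so new CL fraction = 1 / 2.45 = 0.4082.
fm × 0.19 + 1 − fm = 0.4082  ⇒  fm × (0.19 − 1) = −0.5918  ⇒  fm = 0.73.

0.73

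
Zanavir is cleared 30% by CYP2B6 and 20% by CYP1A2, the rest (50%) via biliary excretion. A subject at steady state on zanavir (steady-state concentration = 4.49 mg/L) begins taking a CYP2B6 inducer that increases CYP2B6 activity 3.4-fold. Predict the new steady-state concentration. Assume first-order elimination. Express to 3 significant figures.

The CYP2B6 pathway (30% of clearance) increases to 3.4× activity: 0.3 × 3.4 = 1.02.
CYP1A2 (20%) and the residual 50% are unaffected.
Relative clearance = 1.02 + 0.2 + 0.5 = 1.72.
New steady-state concentration = baseline ÷ relative clearance = 4.49 / 1.72 = 2.61 mg/L.

2.61 mg/L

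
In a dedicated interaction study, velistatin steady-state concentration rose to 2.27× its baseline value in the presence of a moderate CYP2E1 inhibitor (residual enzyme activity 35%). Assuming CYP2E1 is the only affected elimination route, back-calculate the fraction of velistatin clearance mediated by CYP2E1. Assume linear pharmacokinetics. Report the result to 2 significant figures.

Write x for the fraction cleared via CYP2E1. The observed steady-state concentration change means clearance fell to 1/2.27 = 0.4405 of baseline.
Setting x·0.35 + (1 − x) = 0.4405 and solving: x = (0.4405 − 1)/(0.35 − 1) = 0.86.

0.86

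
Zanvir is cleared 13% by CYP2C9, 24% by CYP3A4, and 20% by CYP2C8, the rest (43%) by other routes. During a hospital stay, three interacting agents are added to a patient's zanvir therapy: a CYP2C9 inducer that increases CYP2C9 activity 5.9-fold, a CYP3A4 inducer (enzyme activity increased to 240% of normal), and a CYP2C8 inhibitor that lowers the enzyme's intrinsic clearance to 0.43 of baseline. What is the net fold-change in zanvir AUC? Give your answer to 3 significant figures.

0.538

The CYP2C9 pathway (13% of clearance) increases to 5.9× activity: 0.13 × 5.9 = 0.767.
The CYP3A4 pathway (24% of clearance) rises to 2.4× activity: 0.24 × 2.4 = 0.576.
The CYP2C8 pathway (20% of clearance) drops to 0.43× activity: 0.2 × 0.43 = 0.086.
Non-CYP routes (43%) are unchanged.
CL_new/CL_old = 0.767 + 0.576 + 0.086 + 0.43 = 1.859.
AUC ∝ 1/CL: fold-change = 1 / 1.859 = 0.538.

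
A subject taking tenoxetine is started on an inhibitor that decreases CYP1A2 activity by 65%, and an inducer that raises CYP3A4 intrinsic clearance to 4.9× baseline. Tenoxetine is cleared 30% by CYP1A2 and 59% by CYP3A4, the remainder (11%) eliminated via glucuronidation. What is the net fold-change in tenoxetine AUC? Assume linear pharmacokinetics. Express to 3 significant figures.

0.322

CYP1A2: 0.3 × 0.35 = 0.105
CYP3A4: 0.59 × 4.9 = 2.891
Other: 0.11 (unchanged)
CL_new/CL_old = 0.105 + 2.891 + 0.11 = 3.106.
AUC ∝ 1/CL: fold-change = 1 / 3.106 = 0.322.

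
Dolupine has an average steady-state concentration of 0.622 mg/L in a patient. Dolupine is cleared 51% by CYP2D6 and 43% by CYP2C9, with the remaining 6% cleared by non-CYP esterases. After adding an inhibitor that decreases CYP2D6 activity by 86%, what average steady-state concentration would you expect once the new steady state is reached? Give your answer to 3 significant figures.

1.11 mg/L

The CYP2D6 pathway (51% of clearance) drops to 0.14× activity: 0.51 × 0.14 = 0.0714.
CYP2C9 (43%) and the residual 6% are unaffected.
CL_new/CL_old = 0.0714 + 0.43 + 0.06 = 0.5614.
Average steady-state concentration ∝ 1/CL, so new value = 0.622 / 0.5614 = 1.11 mg/L.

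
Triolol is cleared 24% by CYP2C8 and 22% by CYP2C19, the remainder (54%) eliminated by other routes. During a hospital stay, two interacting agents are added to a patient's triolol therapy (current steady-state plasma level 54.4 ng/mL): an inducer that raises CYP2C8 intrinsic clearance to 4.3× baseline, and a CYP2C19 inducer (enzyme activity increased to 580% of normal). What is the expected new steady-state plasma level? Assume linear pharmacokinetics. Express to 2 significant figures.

19 ng/mL

The CYP2C8 pathway (24% of clearance) increases to 4.3× activity: 0.24 × 4.3 = 1.032.
The CYP2C19 pathway (22% of clearance) increases to 5.8× activity: 0.22 × 5.8 = 1.276.
Non-CYP routes (54%) are unchanged.
CL_new/CL_old = 1.032 + 1.276 + 0.54 = 2.848.
New steady-state plasma level = 54.4 / 2.848 = 19 ng/mL (concentration scales inversely with clearance).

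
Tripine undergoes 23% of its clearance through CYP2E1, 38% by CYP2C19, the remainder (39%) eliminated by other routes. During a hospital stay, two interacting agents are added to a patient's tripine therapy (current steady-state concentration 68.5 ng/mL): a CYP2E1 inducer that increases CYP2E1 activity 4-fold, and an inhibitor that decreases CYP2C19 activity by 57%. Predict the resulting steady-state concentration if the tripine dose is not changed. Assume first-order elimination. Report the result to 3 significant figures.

The CYP2E1 pathway (23% of clearance) is boosted to 4× activity: 0.23 × 4 = 0.92.
The CYP2C19 pathway (38% of clearance) is reduced to 0.43× activity: 0.38 × 0.43 = 0.1634.
Non-CYP routes (39%) are unchanged.
CL_new/CL_old = 0.92 + 0.1634 + 0.39 = 1.4734.
Dividing the baseline by the relative clearance: 68.5 / 1.4734 = 46.5 ng/mL.

46.5 ng/mL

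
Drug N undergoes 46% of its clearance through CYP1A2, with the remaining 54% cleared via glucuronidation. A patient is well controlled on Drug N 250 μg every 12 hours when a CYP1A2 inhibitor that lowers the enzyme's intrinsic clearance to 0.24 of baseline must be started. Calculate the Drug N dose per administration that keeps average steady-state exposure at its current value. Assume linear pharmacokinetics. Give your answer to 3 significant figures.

163 μg

CYP1A2: 0.46 × 0.24 = 0.1104
Other: 0.54 (unchanged)
CL_new/CL_old = 0.1104 + 0.54 = 0.6504.
Exposure is unchanged when dose changes in proportion to clearance. New dose = 250 μg × 0.6504 = 163 μg.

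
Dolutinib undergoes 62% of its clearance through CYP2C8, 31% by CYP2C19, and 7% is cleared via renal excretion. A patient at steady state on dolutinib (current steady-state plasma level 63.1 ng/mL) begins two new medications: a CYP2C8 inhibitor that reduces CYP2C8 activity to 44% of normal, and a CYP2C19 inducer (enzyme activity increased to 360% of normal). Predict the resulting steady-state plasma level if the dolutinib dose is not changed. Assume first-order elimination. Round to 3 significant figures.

The CYP2C8 pathway (62% of clearance) is reduced to 0.44× activity: 0.62 × 0.44 = 0.2728.
The CYP2C19 pathway (31% of clearance) rises to 3.6× activity: 0.31 × 3.6 = 1.116.
The remaining 7% of clearance is unaffected.
Relative clearance = 0.2728 + 1.116 + 0.07 = 1.4588.
Dividing the baseline by the relative clearance: 63.1 / 1.4588 = 43.3 ng/mL.

43.3 ng/mL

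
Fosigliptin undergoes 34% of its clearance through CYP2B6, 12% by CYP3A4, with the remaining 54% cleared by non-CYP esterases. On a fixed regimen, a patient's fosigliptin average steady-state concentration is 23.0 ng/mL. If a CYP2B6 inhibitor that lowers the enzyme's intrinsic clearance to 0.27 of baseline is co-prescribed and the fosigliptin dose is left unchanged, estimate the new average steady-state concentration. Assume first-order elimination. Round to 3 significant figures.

The CYP2B6 pathway (34% of clearance) is reduced to 0.27× activity: 0.34 × 0.27 = 0.0918.
CYP3A4 (12%) and the residual 54% are unaffected.
New clearance relative to baseline: 0.0918 + 0.12 + 0.54 = 0.7518.
With dosing unchanged, average steady-state concentration scales as 1/CL: 23.0 / 0.7518 = 30.6 ng/mL.

30.6 ng/mL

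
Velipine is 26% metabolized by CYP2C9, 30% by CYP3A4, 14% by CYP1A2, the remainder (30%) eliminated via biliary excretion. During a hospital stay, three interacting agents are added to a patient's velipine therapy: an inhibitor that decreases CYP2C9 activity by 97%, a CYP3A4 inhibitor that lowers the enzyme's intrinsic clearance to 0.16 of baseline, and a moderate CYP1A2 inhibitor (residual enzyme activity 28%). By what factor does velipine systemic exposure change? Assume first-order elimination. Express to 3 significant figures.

The CYP2C9 pathway (26% of clearance) falls to 0.03× activity: 0.26 × 0.03 = 0.0078.
The CYP3A4 pathway (30% of clearance) is reduced to 0.16× activity: 0.3 × 0.16 = 0.048.
The CYP1A2 pathway (14% of clearance) falls to 0.28× activity: 0.14 × 0.28 = 0.0392.
Non-CYP routes (30%) are unchanged.
New clearance relative to baseline: 0.0078 + 0.048 + 0.0392 + 0.3 = 0.395.
Because systemic exposure varies inversely with clearance, the combined effect is 1 / 0.395 = 2.53.

2.53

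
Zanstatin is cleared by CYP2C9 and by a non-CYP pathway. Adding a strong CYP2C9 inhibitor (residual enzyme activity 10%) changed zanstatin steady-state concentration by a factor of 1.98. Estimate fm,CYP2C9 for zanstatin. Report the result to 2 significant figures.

0.55

CL'/CL = 1 / 1.98 = 0.5051
0.1·fm + (1 − fm) = 0.5051
fm = (0.5051 − 1) / (0.1 − 1) = 0.55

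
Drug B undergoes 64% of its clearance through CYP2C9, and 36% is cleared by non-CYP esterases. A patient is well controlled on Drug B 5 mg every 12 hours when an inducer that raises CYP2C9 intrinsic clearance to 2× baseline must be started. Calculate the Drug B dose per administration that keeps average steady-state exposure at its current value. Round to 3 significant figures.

CYP2C9: 0.64 × 2 = 1.28
Other: 0.36 (unchanged)
CL_new/CL_old = 1.28 + 0.36 = 1.64.
Exposure is unchanged when dose changes in proportion to clearance. New dose = 5 mg × 1.64 = 8.20 mg.

8.20 mg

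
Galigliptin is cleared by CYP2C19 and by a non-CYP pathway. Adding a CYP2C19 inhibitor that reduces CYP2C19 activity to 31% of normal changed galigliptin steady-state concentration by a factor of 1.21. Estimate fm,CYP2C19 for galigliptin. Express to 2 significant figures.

0.25

Write x for the fraction cleared via CYP2C19. The observed steady-state concentration change means clearance fell to 1/1.21 = 0.8264 of baseline.
Only the CYP2C19 route changed, so 0.8264 = x·0.31 + (1 − x), giving x = 0.25.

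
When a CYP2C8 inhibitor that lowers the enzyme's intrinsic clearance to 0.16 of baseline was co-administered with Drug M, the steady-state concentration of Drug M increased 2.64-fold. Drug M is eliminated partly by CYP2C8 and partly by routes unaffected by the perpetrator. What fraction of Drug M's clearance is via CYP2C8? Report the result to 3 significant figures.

0.740

CL'/CL = 1 / 2.64 = 0.3788
0.16·fm + (1 − fm) = 0.3788
fm = (0.3788 − 1) / (0.16 − 1) = 0.740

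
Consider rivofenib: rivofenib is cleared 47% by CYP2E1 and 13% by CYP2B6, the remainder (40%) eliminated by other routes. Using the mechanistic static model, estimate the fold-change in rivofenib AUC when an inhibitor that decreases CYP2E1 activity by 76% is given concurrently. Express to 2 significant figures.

1.6

The CYP2E1 pathway (47% of clearance) drops to 0.24× activity: 0.47 × 0.24 = 0.1128.
CYP2B6 (13%) and the residual 40% are unaffected.
Relative clearance = 0.1128 + 0.13 + 0.4 = 0.6428.
AUC is inversely proportional to clearance, so the fold-change is 1 / 0.6428 = 1.6.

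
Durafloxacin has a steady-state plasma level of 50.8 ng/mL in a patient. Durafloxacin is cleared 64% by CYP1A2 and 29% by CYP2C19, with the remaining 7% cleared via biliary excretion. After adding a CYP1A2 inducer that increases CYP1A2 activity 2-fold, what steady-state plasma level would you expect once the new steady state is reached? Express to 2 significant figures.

31 ng/mL

The CYP1A2 pathway (64% of clearance) increases to 2× activity: 0.64 × 2 = 1.28.
CYP2C19 (29%) and the residual 7% are unaffected.
Relative clearance = 1.28 + 0.29 + 0.07 = 1.64.
Steady-state plasma level ∝ 1/CL, so new value = 50.8 / 1.64 = 31 ng/mL.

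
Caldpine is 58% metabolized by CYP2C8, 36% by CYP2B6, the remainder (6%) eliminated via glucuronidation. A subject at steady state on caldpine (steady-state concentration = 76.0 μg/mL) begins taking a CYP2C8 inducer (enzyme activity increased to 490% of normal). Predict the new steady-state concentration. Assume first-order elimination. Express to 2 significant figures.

The CYP2C8 pathway (58% of clearance) is boosted to 4.9× activity: 0.58 × 4.9 = 2.842.
CYP2B6 (36%) and the residual 6% are unaffected.
Relative clearance = 2.842 + 0.36 + 0.06 = 3.262.
New steady-state concentration = baseline ÷ relative clearance = 76.0 / 3.262 = 23 μg/mL.

23 μg/mL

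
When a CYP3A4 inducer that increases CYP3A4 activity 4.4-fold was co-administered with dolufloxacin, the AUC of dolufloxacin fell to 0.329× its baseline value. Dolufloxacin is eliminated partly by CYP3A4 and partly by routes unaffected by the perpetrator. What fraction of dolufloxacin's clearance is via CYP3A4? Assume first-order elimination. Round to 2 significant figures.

0.60

Write x for the fraction cleared via CYP3A4. The observed AUC change means clearance rose to 1/0.329 = 3.04 of baseline.
Setting x·4.4 + (1 − x) = 3.04 and solving: x = (3.04 − 1)/(4.4 − 1) = 0.60.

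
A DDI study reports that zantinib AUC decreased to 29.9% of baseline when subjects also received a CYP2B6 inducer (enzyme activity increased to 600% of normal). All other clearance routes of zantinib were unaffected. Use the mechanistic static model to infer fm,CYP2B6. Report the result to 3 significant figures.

Call the CYP2B6 fraction fm. After the interaction, CL_new/CL_old = fm × 6 + (1 − fm).
AUC ratio = 1 / (new CL fraction), so new CL fraction = 1 / 0.299 = 3.344.
fm × 6 + 1 − fm = 3.344  ⇒  fm × (6 − 1) = 2.344  ⇒  fm = 0.469.

0.469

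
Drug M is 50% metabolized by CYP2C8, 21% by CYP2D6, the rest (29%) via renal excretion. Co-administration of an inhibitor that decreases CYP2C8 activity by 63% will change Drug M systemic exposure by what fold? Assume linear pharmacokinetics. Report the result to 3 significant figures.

The CYP2C8 pathway (50% of clearance) falls to 0.37× activity: 0.5 × 0.37 = 0.185.
CYP2D6 (21%) and the residual 29% are unaffected.
CL_new/CL_old = 0.185 + 0.21 + 0.29 = 0.685.
Systemic exposure ratio = CL_old/CL_new = 1 / 0.685 = 1.46.

1.46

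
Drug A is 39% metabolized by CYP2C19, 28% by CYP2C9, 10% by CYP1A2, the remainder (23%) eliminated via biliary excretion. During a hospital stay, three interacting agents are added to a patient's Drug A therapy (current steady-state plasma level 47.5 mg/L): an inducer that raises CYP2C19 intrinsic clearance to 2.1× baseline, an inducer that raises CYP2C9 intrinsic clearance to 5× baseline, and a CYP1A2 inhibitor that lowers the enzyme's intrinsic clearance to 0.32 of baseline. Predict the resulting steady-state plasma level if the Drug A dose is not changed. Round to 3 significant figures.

19.1 mg/L

The CYP2C19 pathway (39% of clearance) rises to 2.1× activity: 0.39 × 2.1 = 0.819.
The CYP2C9 pathway (28% of clearance) is boosted to 5× activity: 0.28 × 5 = 1.4.
The CYP1A2 pathway (10% of clearance) drops to 0.32× activity: 0.1 × 0.32 = 0.032.
The remaining 23% of clearance is unaffected.
CL_new/CL_old = 0.819 + 1.4 + 0.032 + 0.23 = 2.481.
Steady-state plasma level ∝ 1/CL: new value = 47.5 / 2.481 = 19.1 mg/L.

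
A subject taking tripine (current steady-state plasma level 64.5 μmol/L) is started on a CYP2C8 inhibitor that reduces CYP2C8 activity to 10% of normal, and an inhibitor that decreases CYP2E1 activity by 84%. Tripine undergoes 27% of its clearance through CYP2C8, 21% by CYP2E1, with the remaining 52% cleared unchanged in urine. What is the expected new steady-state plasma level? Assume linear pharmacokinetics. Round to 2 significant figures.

The CYP2C8 pathway (27% of clearance) is reduced to 0.1× activity: 0.27 × 0.1 = 0.027.
The CYP2E1 pathway (21% of clearance) falls to 0.16× activity: 0.21 × 0.16 = 0.0336.
The remaining 52% of clearance is unaffected.
CL_new/CL_old = 0.027 + 0.0336 + 0.52 = 0.5806.
Steady-state plasma level ∝ 1/CL: new value = 64.5 / 0.5806 = 1.1 × 10² μmol/L.

1.1 × 10² μmol/L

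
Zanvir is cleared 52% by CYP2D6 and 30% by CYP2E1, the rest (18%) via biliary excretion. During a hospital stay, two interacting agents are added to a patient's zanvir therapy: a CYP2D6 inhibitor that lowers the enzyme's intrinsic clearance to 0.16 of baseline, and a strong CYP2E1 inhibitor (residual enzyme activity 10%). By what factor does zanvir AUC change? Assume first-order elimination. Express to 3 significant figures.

The CYP2D6 pathway (52% of clearance) is reduced to 0.16× activity: 0.52 × 0.16 = 0.0832.
The CYP2E1 pathway (30% of clearance) drops to 0.1× activity: 0.3 × 0.1 = 0.03.
The remaining 18% of clearance is unaffected.
New clearance relative to baseline: 0.0832 + 0.03 + 0.18 = 0.2932.
Because AUC varies inversely with clearance, the combined effect is 1 / 0.2932 = 3.41.

3.41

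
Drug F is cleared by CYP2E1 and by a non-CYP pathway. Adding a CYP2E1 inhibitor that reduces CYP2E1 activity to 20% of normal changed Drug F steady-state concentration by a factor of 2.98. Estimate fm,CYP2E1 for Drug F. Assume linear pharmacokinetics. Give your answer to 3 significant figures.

Let fm be the CYP2E1 fraction. New clearance relative to baseline = fm × 0.2 + (1 − fm).
Steady-state concentration ratio = 1 / (new CL fraction), so new CL fraction = 1 / 2.98 = 0.3356.
fm × 0.2 + 1 − fm = 0.3356  ⇒  fm × (0.2 − 1) = −0.6644  ⇒  fm = 0.831.

0.831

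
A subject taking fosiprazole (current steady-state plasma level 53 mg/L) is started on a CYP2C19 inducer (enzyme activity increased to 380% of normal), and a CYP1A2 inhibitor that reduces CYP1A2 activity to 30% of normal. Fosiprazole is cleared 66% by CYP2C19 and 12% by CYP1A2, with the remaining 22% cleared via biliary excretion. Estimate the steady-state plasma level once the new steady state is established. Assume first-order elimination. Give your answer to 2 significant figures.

The CYP2C19 pathway (66% of clearance) rises to 3.8× activity: 0.66 × 3.8 = 2.508.
The CYP1A2 pathway (12% of clearance) is reduced to 0.3× activity: 0.12 × 0.3 = 0.036.
Non-CYP routes (22%) are unchanged.
Relative clearance = 2.508 + 0.036 + 0.22 = 2.764.
Steady-state plasma level ∝ 1/CL: new value = 53 / 2.764 = 19 mg/L.

19 mg/L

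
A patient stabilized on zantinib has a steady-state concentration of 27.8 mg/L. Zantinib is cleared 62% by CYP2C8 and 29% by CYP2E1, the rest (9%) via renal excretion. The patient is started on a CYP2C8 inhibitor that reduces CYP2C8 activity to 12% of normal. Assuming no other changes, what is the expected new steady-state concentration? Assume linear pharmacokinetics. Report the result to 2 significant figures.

The CYP2C8 pathway (62% of clearance) drops to 0.12× activity: 0.62 × 0.12 = 0.0744.
CYP2E1 (29%) and the residual 9% are unaffected.
New clearance relative to baseline: 0.0744 + 0.29 + 0.09 = 0.4544.
Steady-state concentration ∝ 1/CL, so new value = 27.8 / 0.4544 = 61 mg/L.

61 mg/L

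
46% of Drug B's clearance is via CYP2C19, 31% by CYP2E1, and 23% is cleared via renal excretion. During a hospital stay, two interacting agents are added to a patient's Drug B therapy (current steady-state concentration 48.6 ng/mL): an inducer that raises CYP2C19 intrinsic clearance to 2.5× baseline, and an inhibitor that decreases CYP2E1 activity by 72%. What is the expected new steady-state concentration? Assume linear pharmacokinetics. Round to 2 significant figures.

33 ng/mL

The CYP2C19 pathway (46% of clearance) rises to 2.5× activity: 0.46 × 2.5 = 1.15.
The CYP2E1 pathway (31% of clearance) is reduced to 0.28× activity: 0.31 × 0.28 = 0.0868.
Non-CYP routes (23%) are unchanged.
New clearance relative to baseline: 1.15 + 0.0868 + 0.23 = 1.4668.
Steady-state concentration ∝ 1/CL: new value = 48.6 / 1.4668 = 33 ng/mL.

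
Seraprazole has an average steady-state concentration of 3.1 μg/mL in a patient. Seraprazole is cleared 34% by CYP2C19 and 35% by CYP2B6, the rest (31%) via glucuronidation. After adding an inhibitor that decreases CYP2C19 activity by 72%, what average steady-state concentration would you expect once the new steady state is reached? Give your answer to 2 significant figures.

The CYP2C19 pathway (34% of clearance) falls to 0.28× activity: 0.34 × 0.28 = 0.0952.
CYP2B6 (35%) and the residual 31% are unaffected.
CL_new/CL_old = 0.0952 + 0.35 + 0.31 = 0.7552.
New average steady-state concentration = baseline ÷ relative clearance = 3.1 / 0.7552 = 4.1 μg/mL.

4.1 μg/mL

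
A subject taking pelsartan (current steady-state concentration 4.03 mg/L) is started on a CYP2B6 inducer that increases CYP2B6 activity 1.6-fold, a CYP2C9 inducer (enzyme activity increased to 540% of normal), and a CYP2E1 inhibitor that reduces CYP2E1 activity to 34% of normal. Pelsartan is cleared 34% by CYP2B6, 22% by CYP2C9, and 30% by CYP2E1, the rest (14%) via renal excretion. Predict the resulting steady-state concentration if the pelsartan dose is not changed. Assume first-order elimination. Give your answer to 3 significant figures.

2.04 mg/L

The CYP2B6 pathway (34% of clearance) rises to 1.6× activity: 0.34 × 1.6 = 0.544.
The CYP2C9 pathway (22% of clearance) increases to 5.4× activity: 0.22 × 5.4 = 1.188.
The CYP2E1 pathway (30% of clearance) falls to 0.34× activity: 0.3 × 0.34 = 0.102.
Non-CYP routes (14%) are unchanged.
Relative clearance = 0.544 + 1.188 + 0.102 + 0.14 = 1.974.
Dividing the baseline by the relative clearance: 4.03 / 1.974 = 2.04 mg/L.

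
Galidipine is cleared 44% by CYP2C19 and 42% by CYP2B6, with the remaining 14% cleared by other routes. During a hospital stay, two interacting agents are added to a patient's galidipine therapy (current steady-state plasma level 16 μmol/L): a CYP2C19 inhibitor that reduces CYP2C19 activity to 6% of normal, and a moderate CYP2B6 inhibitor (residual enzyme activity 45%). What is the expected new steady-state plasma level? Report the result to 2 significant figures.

CYP2C19: 0.44 × 0.06 = 0.0264
CYP2B6: 0.42 × 0.45 = 0.189
Other: 0.14 (unchanged)
CL_new/CL_old = 0.0264 + 0.189 + 0.14 = 0.3554.
Dividing the baseline by the relative clearance: 16 / 0.3554 = 45 μmol/L.

45 μmol/L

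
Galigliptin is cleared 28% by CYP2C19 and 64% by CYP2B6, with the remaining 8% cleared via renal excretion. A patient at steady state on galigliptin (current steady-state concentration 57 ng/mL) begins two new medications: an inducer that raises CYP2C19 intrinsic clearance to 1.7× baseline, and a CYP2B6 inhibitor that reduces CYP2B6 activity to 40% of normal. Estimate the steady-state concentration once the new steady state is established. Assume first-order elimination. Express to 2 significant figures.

70 ng/mL

The CYP2C19 pathway (28% of clearance) increases to 1.7× activity: 0.28 × 1.7 = 0.476.
The CYP2B6 pathway (64% of clearance) drops to 0.4× activity: 0.64 × 0.4 = 0.256.
The remaining 8% of clearance is unaffected.
CL_new/CL_old = 0.476 + 0.256 + 0.08 = 0.812.
Steady-state concentration ∝ 1/CL: new value = 57 / 0.812 = 70 ng/mL.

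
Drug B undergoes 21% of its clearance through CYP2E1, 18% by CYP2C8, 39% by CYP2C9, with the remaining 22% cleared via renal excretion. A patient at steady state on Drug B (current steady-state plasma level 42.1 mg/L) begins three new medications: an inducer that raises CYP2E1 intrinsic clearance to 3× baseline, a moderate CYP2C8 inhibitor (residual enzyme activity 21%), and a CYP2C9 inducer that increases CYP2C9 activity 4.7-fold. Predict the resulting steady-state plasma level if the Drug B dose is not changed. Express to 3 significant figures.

The CYP2E1 pathway (21% of clearance) rises to 3× activity: 0.21 × 3 = 0.63.
The CYP2C8 pathway (18% of clearance) drops to 0.21× activity: 0.18 × 0.21 = 0.0378.
The CYP2C9 pathway (39% of clearance) increases to 4.7× activity: 0.39 × 4.7 = 1.833.
Non-CYP routes (22%) are unchanged.
Relative clearance = 0.63 + 0.0378 + 1.833 + 0.22 = 2.7208.
Dividing the baseline by the relative clearance: 42.1 / 2.7208 = 15.5 mg/L.

15.5 mg/L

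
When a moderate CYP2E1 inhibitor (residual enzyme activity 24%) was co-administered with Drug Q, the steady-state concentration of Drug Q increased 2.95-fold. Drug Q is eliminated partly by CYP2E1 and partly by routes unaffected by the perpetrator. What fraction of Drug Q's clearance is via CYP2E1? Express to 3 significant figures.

0.870

Write x for the fraction cleared via CYP2E1. The observed steady-state concentration change means clearance fell to 1/2.95 = 0.339 of baseline.
Only the CYP2E1 route changed, so 0.339 = x·0.24 + (1 − x), giving x = 0.870.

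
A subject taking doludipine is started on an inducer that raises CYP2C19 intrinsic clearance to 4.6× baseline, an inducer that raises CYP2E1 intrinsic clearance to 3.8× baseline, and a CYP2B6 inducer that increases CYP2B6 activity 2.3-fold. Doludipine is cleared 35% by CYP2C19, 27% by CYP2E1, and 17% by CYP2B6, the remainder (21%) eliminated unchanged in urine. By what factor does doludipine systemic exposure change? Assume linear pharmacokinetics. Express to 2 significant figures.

0.31

The CYP2C19 pathway (35% of clearance) rises to 4.6× activity: 0.35 × 4.6 = 1.61.
The CYP2E1 pathway (27% of clearance) rises to 3.8× activity: 0.27 × 3.8 = 1.026.
The CYP2B6 pathway (17% of clearance) increases to 2.3× activity: 0.17 × 2.3 = 0.391.
The remaining 21% of clearance is unaffected.
Relative clearance = 1.61 + 1.026 + 0.391 + 0.21 = 3.237.
Net systemic exposure ratio = 1 / 3.237 = 0.31.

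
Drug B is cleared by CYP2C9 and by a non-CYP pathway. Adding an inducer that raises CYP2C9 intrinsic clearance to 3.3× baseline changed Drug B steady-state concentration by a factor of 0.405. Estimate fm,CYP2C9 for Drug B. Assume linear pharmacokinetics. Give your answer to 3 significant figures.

Let x = fm,CYP2C9. Because steady-state concentration ∝ 1/CL, relative clearance rose to 1/0.405 = 2.469.
Only the CYP2C9 route changed, so 2.469 = x·3.3 + (1 − x), giving x = 0.639.

0.639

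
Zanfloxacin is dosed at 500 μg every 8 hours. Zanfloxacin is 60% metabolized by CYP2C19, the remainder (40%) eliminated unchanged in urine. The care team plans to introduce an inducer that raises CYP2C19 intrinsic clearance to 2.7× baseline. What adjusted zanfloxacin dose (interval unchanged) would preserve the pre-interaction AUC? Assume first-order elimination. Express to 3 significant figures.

1.01 × 10³ μg

CYP2C19: 0.6 × 2.7 = 1.62
Other: 0.4 (unchanged)
Relative clearance = 1.62 + 0.4 = 2.02.
Exposure is unchanged when dose changes in proportion to clearance. New dose = 500 μg × 2.02 = 1.01 × 10³ μg.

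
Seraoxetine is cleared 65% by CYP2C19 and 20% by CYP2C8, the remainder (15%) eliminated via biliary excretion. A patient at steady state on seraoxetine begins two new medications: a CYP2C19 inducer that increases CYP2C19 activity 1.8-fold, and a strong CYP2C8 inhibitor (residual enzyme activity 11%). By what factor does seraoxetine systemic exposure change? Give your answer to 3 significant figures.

0.745

The CYP2C19 pathway (65% of clearance) rises to 1.8× activity: 0.65 × 1.8 = 1.17.
The CYP2C8 pathway (20% of clearance) falls to 0.11× activity: 0.2 × 0.11 = 0.022.
Non-CYP routes (15%) are unchanged.
Relative clearance = 1.17 + 0.022 + 0.15 = 1.342.
Because systemic exposure varies inversely with clearance, the combined effect is 1 / 1.342 = 0.745.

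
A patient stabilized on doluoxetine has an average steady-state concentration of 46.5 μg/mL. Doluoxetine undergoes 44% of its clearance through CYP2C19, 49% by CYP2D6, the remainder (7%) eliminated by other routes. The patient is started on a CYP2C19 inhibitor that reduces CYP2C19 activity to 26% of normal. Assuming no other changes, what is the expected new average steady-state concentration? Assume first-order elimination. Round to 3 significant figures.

69.0 μg/mL

The CYP2C19 pathway (44% of clearance) is reduced to 0.26× activity: 0.44 × 0.26 = 0.1144.
CYP2D6 (49%) and the residual 7% are unaffected.
New clearance relative to baseline: 0.1144 + 0.49 + 0.07 = 0.6744.
Average steady-state concentration ∝ 1/CL, so new value = 46.5 / 0.6744 = 69.0 μg/mL.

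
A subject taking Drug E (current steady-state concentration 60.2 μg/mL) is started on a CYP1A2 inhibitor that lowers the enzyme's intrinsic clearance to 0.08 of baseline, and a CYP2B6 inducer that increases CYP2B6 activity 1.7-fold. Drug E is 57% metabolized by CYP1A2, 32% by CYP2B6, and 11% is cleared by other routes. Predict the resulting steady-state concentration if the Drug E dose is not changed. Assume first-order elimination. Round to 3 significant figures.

86.0 μg/mL

CYP1A2: 0.57 × 0.08 = 0.0456
CYP2B6: 0.32 × 1.7 = 0.544
Other: 0.11 (unchanged)
CL_new/CL_old = 0.0456 + 0.544 + 0.11 = 0.6996.
Dividing the baseline by the relative clearance: 60.2 / 0.6996 = 86.0 μg/mL.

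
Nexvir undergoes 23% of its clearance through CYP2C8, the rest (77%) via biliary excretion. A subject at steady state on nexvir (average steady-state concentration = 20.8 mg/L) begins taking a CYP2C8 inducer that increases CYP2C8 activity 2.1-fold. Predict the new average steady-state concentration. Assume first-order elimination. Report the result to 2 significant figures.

CYP2C8: 0.23 × 2.1 = 0.483
Other: 0.77 (unchanged)
New clearance relative to baseline: 0.483 + 0.77 = 1.253.
With dosing unchanged, average steady-state concentration scales as 1/CL: 20.8 / 1.253 = 17 mg/L.

17 mg/L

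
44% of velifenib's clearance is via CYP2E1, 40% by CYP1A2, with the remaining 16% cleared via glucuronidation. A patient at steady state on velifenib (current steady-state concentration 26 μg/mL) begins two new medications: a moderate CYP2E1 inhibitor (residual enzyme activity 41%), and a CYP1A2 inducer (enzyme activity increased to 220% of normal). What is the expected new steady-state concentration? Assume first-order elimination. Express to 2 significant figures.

The CYP2E1 pathway (44% of clearance) is reduced to 0.41× activity: 0.44 × 0.41 = 0.1804.
The CYP1A2 pathway (40% of clearance) rises to 2.2× activity: 0.4 × 2.2 = 0.88.
Non-CYP routes (16%) are unchanged.
New clearance relative to baseline: 0.1804 + 0.88 + 0.16 = 1.2204.
Steady-state concentration ∝ 1/CL: new value = 26 / 1.2204 = 21 μg/mL.

21 μg/mL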